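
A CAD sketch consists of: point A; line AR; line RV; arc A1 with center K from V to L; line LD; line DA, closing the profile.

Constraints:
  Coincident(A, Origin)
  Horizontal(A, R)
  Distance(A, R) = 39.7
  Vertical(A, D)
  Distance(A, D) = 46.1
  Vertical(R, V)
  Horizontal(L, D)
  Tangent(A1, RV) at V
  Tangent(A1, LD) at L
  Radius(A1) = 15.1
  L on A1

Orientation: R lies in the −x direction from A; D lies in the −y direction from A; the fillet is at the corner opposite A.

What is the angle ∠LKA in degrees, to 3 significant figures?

142°

A is at the origin; A and R share the same y with |AR| = 39.7 and R on the −x side, so R = (-39.7, 0.00). A and D share the same x with |AD| = 46.1 and D on the −y side, so D = (0.00, -46.1). The virtual corner opposite A is at (-39.7, -46.1). Tangency of A1 to RV means the radius KV is perpendicular to RV and since A1 is tangent to LD there, KL ⟂ LD, with radius 15.1, so the center K sits 15.1 in from both sides at K = (-24.6, -31.0). That places the tangent points at V = (-39.7, -31.0) on RV and L = (-24.6, -46.1) on LD. Then cos ∠LKA = KL·KA / (|KL||KA|), giving 142°.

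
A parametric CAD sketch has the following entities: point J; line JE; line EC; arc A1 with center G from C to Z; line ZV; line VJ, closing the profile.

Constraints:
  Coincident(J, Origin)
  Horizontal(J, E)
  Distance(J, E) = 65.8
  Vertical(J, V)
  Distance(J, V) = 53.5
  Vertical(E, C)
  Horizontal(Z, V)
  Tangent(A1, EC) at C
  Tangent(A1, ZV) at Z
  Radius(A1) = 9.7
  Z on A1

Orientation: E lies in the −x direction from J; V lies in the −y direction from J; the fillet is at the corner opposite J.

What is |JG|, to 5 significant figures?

71.173

JV is vertical with |JV| = 53.5 and V on the −y side, so V = (0.0000, -53.500). The virtual corner opposite J is at (-65.800, -53.500). The tangent condition forces GC to be normal to EC and since A1 is tangent to ZV there, GZ ⟂ ZV, with radius 9.7, so the center G sits 9.7 in from both sides at G = (-56.100, -43.800). Then |JG| = |G − J| = 71.173.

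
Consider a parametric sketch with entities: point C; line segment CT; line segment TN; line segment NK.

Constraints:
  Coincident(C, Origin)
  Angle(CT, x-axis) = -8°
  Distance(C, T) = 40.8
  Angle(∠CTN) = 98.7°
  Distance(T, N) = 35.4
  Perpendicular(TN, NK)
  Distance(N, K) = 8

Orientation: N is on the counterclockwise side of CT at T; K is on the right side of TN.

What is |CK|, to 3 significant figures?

63.7

C is at the origin; CT runs at -8.0° with length 40.8, so T = 40.8·(cos -8.0°, sin -8.0°) = (40.4, -5.68). ∠CTN = 98.7°, so TN runs at -8.0° + (180° − 98.7°) = 73.3° from the x-axis; with |TN| = 35.4, N = T + 35.4·(cos 73.3°, sin 73.3°) = (50.6, 28.2). The perpendicularity gives NK at right angles to TN; with |NK| = 8.0 on the right of TN, K = N + 8.0·(0.958, -0.287) = (58.2, 25.9). Then |CK| = |K − C| = 63.7.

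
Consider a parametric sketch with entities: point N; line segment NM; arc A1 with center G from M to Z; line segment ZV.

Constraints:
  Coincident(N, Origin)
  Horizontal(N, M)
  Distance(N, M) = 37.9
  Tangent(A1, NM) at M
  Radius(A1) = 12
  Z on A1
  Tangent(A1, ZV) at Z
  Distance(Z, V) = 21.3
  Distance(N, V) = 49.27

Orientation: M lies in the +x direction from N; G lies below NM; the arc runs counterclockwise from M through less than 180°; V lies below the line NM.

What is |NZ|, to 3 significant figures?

31.0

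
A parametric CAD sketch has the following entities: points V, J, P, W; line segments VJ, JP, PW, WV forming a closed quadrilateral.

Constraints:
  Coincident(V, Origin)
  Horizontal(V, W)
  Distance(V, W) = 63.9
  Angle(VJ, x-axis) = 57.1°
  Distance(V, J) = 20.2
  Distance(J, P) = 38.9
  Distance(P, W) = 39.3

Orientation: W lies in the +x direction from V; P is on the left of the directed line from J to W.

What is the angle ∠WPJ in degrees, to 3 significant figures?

90.6°

V is at the origin; VW is horizontal with |VW| = 63.9 and W in +x, so W = (63.9, 0). VJ runs at 57.1° with |VJ| = 20.2, so J = (11.0, 17.0). P is determined by |JP| = 38.9 and |PW| = 39.3 together: it lies at the intersection of circle(J, 38.9) and circle(W, 39.3). With |JW| = 55.6, the foot of the radical line on JW is 27.5 from J and the perpendicular offset is √(38.9² − 27.5²) = 27.5. Taking the left-of-JW solution: P = (45.6, 34.8).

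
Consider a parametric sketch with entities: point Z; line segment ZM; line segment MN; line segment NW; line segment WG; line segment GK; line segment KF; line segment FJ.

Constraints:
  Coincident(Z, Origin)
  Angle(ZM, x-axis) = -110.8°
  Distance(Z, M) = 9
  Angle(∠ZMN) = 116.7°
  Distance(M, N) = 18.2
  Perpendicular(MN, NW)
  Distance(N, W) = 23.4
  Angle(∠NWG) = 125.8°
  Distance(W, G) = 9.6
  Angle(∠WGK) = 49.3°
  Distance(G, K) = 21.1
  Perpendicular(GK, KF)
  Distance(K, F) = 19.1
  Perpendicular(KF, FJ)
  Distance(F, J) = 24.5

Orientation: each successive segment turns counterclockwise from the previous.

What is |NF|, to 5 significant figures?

16.212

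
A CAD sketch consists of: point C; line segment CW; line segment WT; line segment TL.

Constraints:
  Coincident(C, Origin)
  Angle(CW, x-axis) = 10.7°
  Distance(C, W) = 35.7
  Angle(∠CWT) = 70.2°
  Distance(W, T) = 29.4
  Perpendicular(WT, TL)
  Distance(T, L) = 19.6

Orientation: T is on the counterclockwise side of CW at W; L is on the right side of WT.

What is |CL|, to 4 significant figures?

55.93

C is at the origin; CW runs at 10.7° with length 35.7, so W = 35.7·(cos 10.7°, sin 10.7°) = (35.08, 6.628). ∠CWT = 70.2°, so WT runs at 10.7° + (180° − 70.2°) = 120.5° from the x-axis; with |WT| = 29.4, T = W + 29.4·(cos 120.5°, sin 120.5°) = (20.16, 31.96). WT ⟂ TL; with |TL| = 19.6 on the right of WT, L = T + 19.6·(0.8616, 0.5075) = (37.05, 41.91). Then |CL| = |L − C| = 55.93.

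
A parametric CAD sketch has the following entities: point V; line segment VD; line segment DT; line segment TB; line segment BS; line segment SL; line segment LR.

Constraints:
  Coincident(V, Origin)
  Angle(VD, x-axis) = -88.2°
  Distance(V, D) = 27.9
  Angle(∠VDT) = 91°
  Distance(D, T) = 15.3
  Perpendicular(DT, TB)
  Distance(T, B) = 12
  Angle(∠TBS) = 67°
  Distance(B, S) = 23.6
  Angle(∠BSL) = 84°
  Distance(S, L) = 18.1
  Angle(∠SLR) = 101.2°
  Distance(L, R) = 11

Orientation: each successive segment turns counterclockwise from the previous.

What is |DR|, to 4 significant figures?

16.07

V is at the origin; VD runs at -88.2° with length 27.9, so D = (0.8764, -27.89). ∠VDT = 91.0° gives DT at 0.8000° from the x-axis; with |DT| = 15.3, T = (16.17, -27.67). The perpendicularity gives TB at right angles to DT, so TB runs at 90.80°; with |TB| = 12.0, B = (16.01, -15.67). ∠TBS = 67.0° gives BS at -156.2° from the x-axis; with |BS| = 23.6, S = (-5.586, -25.20). ∠BSL = 84.0° gives SL at -60.20° from the x-axis; with |SL| = 18.1, L = (3.410, -40.90). ∠SLR = 101.2° gives LR at 18.60° from the x-axis; with |LR| = 11.0, R = (13.83, -37.40). Then |DR| = |R − D| = 16.07.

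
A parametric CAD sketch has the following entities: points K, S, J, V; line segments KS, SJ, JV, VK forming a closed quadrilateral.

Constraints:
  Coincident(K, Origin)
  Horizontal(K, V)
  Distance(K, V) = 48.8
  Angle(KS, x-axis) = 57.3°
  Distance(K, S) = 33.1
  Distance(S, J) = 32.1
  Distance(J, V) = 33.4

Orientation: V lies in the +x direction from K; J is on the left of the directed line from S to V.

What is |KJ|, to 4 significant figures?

59.71

K is at the origin; KV is horizontal with |KV| = 48.8 and V in +x, so V = (48.8, 0). KS runs at 57.3° with |KS| = 33.1, so S = (17.88, 27.85). J is determined by |SJ| = 32.1 and |JV| = 33.4 together: it lies at the intersection of circle(S, 32.1) and circle(V, 33.4). With |SV| = 41.61, the foot of the radical line on SV is 19.78 from S and the perpendicular offset is √(32.1² − 19.78²) = 25.28. Taking the left-of-SV solution: J = (49.50, 33.39).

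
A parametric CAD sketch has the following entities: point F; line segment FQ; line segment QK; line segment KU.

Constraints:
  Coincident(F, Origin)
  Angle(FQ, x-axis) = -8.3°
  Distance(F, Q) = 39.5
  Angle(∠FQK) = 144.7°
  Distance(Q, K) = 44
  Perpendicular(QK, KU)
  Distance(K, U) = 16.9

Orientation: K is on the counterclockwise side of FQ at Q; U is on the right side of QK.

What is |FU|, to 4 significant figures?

85.97

∠FQK = 144.7°, so QK runs at -8.3° + (180° − 144.7°) = 27.00° from the x-axis; with |QK| = 44.0, K = Q + 44.0·(cos 27.00°, sin 27.00°) = (78.29, 14.27). QK is perpendicular to KU; with |KU| = 16.9 on the right of QK, U = K + 16.9·(0.4540, -0.8910) = (85.96, -0.7845). Then |FU| = |U − F| = 85.97.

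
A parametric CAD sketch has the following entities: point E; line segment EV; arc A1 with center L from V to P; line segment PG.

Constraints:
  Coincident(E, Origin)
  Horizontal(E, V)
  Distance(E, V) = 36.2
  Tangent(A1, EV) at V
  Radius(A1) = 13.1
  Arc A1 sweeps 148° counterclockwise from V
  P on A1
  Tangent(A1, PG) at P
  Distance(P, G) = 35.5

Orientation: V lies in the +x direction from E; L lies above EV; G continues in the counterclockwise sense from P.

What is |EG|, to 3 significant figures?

45.0

E is at the origin; EV is horizontal with |EV| = 36.2 and V on the +x side, so V = (36.2, 0.00). Tangency of A1 to EV means the radius LV is perpendicular to EV, so L = V + (0, 13.1) = (36.2, 13.1). On A1, V sits at bearing -90° from L; a 148° counterclockwise sweep puts P at bearing 58°, so P = L + 13.1·(cos 58°, sin 58°) = (43.1, 24.2). Since A1 is tangent to PG there, LP ⟂ PG, so PG runs along (−sin 58°, cos 58°); with |PG| = 35.5, G = (13.0, 43.0). Then |EG| = |G − E| = 45.0.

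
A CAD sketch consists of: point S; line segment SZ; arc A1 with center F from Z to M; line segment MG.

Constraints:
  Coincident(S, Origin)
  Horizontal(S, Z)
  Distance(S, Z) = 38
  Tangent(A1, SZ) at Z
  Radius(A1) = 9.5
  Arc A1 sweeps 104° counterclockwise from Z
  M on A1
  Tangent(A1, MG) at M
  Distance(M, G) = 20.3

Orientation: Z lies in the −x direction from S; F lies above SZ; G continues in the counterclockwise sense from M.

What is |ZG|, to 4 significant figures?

31.79

On A1, Z sits at bearing -90° from F; a 104° counterclockwise sweep puts M at bearing 14°, so M = F + 9.5·(cos 14°, sin 14°) = (-28.78, 11.80). Tangency of A1 to MG means the radius FM is perpendicular to MG, so MG runs along (−sin 14°, cos 14°); with |MG| = 20.3, G = (-33.69, 31.50). Then |ZG| = |G − Z| = 31.79.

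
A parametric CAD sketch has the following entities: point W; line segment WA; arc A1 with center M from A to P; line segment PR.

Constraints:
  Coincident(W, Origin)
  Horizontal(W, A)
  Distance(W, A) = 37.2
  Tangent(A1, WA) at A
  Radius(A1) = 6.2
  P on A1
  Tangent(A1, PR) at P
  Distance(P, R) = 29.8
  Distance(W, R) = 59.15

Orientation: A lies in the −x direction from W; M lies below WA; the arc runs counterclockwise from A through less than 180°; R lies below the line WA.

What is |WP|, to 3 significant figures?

43.6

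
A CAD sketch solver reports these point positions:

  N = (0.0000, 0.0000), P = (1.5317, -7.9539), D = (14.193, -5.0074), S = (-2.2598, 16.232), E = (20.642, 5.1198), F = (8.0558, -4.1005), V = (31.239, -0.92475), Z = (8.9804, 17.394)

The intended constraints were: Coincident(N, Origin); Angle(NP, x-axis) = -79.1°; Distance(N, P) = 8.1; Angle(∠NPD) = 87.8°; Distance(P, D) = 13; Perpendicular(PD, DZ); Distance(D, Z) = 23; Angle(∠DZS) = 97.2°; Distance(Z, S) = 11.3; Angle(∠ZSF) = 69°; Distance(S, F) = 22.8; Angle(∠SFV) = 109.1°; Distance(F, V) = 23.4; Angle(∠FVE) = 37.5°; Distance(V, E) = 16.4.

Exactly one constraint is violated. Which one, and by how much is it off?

Distance(V, E) = 16.4 — off by 4.20.

N = (0.00, 0.00) ✓; NP at -79.10° ✓; |NP| = 8.100 ✓; ∠NPD = 87.80° ✓; |PD| = 13.00 ✓; ∠(PD, DZ) = 90.00° ✓; |DZ| = 23.00 ✓; ∠DZS = 97.20° ✓; |ZS| = 11.30 ✓; ∠ZSF = 69.00° ✓; |SF| = 22.80 ✓; ∠SFV = 109.1° ✓; |FV| = 23.40 ✓; ∠FVE = 37.50° ✓; |VE| = 12.20 ✗.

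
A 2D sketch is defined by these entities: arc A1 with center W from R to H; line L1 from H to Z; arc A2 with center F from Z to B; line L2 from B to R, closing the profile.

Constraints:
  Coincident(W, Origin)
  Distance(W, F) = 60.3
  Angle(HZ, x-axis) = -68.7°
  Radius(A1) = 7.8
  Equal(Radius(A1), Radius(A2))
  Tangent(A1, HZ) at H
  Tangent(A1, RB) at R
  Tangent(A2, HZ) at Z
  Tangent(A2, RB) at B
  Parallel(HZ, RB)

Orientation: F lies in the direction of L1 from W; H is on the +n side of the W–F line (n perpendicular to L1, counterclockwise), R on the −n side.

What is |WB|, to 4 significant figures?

60.80

The slot axis is L1's direction at -68.7°, so u = (cos -68.7°, sin -68.7°) = (0.3633, -0.9317) and n = (−sin -68.7°, cos -68.7°) = (0.9317, 0.3633). W is at the origin and F lies 60.3 along u from W, so F = 60.3·u = (21.90, -56.18). Tangency of A1 to both parallel lines with radius 7.8 puts H and R at W ± 7.8·n: H = (7.267, 2.833), R = (-7.267, -2.833). Equal radii place Z and B the same way about F: Z = F + 7.8·n = (29.17, -53.35), B = F − 7.8·n = (14.64, -59.01). Then |WB| = |B − W| = 60.80.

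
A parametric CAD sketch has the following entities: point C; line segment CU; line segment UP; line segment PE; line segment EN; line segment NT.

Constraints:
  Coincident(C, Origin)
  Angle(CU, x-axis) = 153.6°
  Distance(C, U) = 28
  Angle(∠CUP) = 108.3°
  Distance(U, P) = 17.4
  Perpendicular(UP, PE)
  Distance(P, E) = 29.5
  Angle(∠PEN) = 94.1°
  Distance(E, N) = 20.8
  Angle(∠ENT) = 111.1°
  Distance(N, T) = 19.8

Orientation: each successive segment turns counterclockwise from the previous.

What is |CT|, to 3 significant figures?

13.8

C is at the origin; CU runs at 153.6° with length 28.0, so U = (-25.1, 12.4). ∠CUP = 108.3° gives UP at -135° from the x-axis; with |UP| = 17.4, P = (-37.3, 0.0819). UP ⟂ PE, so PE runs at -44.7°; with |PE| = 29.5, E = (-16.4, -20.7). ∠PEN = 94.1° gives EN at 41.2° from the x-axis; with |EN| = 20.8, N = (-0.700, -6.97). ∠ENT = 111.1° gives NT at 110° from the x-axis; with |NT| = 19.8, T = (-7.50, 11.6). Then |CT| = |T − C| = 13.8.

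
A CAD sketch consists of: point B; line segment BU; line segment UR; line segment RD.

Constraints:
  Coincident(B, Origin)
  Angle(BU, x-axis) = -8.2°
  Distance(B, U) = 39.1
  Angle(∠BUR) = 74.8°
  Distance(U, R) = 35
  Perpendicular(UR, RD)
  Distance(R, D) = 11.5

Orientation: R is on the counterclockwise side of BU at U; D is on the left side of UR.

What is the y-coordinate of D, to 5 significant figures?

27.761

B is at the origin; BU runs at -8.2° with length 39.1, so U = 39.1·(cos -8.2°, sin -8.2°) = (38.700, -5.5768). ∠BUR = 74.8°, so UR runs at -8.2° + (180° − 74.8°) = 97.000° from the x-axis; with |UR| = 35.0, R = U + 35.0·(cos 97.000°, sin 97.000°) = (34.435, 29.162). The perpendicularity gives RD at right angles to UR; with |RD| = 11.5 on the left of UR, D = R + 11.5·(-0.99255, -0.12187) = (23.021, 27.761). So D.y = 27.761.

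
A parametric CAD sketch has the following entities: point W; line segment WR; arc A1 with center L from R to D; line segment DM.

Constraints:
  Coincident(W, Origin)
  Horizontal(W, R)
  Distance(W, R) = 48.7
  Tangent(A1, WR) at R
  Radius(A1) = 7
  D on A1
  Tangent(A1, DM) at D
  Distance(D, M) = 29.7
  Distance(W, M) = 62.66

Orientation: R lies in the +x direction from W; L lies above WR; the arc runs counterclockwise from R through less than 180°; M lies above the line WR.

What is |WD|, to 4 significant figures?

56.20

Checks: |WR| = 48.70 ✓; |LD| = 7.000 ✓; ∠(LD, DM) = 90.00° ✓; |DM| = 29.70 ✓; |WM| = 62.66 ✓.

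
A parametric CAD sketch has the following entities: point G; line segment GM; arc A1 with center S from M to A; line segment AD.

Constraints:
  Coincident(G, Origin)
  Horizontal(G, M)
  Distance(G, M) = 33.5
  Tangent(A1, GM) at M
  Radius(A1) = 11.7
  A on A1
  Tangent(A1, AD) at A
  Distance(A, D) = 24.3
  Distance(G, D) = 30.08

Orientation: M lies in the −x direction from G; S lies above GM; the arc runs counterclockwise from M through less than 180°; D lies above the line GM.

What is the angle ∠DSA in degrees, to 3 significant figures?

64.3°

Checks: |GM| = 33.50 ✓; ∠(SM, MG) = 90.00° ✓; |SM| = 11.70 ✓; |SA| = 11.70 ✓; ∠(SA, AD) = 90.00° ✓; |AD| = 24.30 ✓; |GD| = 30.08 ✓.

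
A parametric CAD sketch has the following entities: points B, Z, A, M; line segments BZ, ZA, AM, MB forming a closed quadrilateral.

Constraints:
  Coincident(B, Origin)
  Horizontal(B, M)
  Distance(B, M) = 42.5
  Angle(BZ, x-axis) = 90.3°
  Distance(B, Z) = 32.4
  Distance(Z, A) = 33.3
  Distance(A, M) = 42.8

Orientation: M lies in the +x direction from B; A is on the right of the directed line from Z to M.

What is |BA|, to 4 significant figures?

0.9459

B is at the origin; B and M share the same y with |BM| = 42.5 and M in +x, so M = (42.5, 0). BZ runs at 90.3° with |BZ| = 32.4, so Z = (-0.1696, 32.40). A is determined by |ZA| = 33.3 and |AM| = 42.8 together: it lies at the intersection of circle(Z, 33.3) and circle(M, 42.8). With |ZM| = 53.58, the foot of the radical line on ZM is 20.04 from Z and the perpendicular offset is √(33.3² − 20.04²) = 26.59. Taking the right-of-ZM solution: A = (-0.2905, -0.9002).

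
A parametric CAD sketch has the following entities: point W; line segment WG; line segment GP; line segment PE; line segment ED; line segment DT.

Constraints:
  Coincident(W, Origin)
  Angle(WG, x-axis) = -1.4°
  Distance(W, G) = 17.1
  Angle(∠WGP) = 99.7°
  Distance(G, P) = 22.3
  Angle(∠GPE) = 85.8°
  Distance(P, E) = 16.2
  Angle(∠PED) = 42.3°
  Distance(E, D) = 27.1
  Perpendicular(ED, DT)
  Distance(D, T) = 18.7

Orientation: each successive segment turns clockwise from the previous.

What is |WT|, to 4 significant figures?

40.12

∠PED = 42.3° gives ED at 46.40° from the x-axis; with |ED| = 27.1, D = (22.84, -4.017). The perpendicularity gives DT at right angles to ED, so DT runs at -43.60°; with |DT| = 18.7, T = (36.39, -16.91). Then |WT| = |T − W| = 40.12.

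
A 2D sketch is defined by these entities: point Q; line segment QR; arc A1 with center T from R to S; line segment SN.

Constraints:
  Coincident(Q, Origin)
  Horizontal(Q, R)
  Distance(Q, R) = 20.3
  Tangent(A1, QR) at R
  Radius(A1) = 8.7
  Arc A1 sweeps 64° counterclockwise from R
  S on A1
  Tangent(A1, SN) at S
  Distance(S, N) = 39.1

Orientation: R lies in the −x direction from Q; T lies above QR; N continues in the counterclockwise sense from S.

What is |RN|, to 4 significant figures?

47.17

Q is at the origin; Q and R share the same y with |QR| = 20.3 and R on the −x side, so R = (-20.30, 0.000). A1 meets QR tangentially, so TR is at right angles to QR, so T = R + (0, 8.7) = (-20.30, 8.700). On A1, R sits at bearing -90° from T; a 64° counterclockwise sweep puts S at bearing -26°, so S = T + 8.7·(cos -26°, sin -26°) = (-12.48, 4.886). The tangent condition forces TS to be normal to SN, so SN runs along (−sin -26°, cos -26°); with |SN| = 39.1, N = (4.660, 40.03). Then |RN| = |N − R| = 47.17.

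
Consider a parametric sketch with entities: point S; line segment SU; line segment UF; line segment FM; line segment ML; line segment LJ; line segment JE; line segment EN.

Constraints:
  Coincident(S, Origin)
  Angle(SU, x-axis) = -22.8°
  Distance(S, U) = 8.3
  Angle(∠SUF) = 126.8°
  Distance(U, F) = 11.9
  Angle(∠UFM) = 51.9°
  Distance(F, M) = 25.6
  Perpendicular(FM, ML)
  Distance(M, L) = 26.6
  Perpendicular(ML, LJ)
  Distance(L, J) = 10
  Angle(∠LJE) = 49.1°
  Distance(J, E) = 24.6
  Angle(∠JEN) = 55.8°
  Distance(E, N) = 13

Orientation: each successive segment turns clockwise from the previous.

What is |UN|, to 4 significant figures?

29.89

∠LJE = 49.1° gives JE at -155.0° from the x-axis; with |JE| = 24.6, E = (-15.14, 5.492). ∠JEN = 55.8° gives EN at 80.80° from the x-axis; with |EN| = 13.0, N = (-13.07, 18.32). Then |UN| = |N − U| = 29.89.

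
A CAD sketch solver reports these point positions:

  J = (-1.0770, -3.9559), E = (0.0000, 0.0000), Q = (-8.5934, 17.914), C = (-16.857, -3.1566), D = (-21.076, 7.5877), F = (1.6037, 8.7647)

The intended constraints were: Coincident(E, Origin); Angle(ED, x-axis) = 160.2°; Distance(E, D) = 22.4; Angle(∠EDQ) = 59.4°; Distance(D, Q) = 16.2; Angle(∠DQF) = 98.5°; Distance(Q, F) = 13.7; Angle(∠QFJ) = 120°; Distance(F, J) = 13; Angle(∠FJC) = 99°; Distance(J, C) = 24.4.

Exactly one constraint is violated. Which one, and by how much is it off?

Distance(J, C) = 24.4 — off by 8.60.

E = (0.00, 0.00) ✓; ED at 160.2° ✓; |ED| = 22.40 ✓; ∠EDQ = 59.40° ✓; |DQ| = 16.20 ✓; ∠DQF = 98.50° ✓; |QF| = 13.70 ✓; ∠QFJ = 120.0° ✓; |FJ| = 13.00 ✓; ∠FJC = 99.00° ✓; |JC| = 15.80 ✗.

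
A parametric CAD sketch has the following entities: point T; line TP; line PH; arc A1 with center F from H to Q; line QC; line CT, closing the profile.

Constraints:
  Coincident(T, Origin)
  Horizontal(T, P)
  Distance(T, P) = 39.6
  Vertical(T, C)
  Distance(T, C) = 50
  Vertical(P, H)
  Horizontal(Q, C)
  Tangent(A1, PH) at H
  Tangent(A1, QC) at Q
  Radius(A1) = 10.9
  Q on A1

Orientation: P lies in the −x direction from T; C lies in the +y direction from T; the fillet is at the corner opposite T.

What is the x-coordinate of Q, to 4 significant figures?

-28.70

T is at the origin; TP is horizontal with |TP| = 39.6 and P on the −x side, so P = (-39.60, 0.000). TC is vertical with |TC| = 50.0 and C on the +y side, so C = (0.000, 50.00). The virtual corner opposite T is at (-39.60, 50.00). Tangency of A1 to PH means the radius FH is perpendicular to PH and since A1 is tangent to QC there, FQ ⟂ QC, with radius 10.9, so the center F sits 10.9 in from both sides at F = (-28.70, 39.10). That places the tangent points at H = (-39.60, 39.10) on PH and Q = (-28.70, 50.00) on QC. So Q.x = -28.70.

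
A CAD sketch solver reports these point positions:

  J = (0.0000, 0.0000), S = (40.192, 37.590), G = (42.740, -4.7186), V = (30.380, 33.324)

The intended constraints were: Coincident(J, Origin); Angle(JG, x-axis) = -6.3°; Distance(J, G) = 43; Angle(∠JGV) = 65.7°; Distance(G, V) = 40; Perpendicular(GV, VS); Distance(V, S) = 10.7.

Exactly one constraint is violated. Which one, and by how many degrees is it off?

Perpendicular(GV, VS) — off by 5.50°.

J = (0.00, 0.00) ✓; JG at -6.300° ✓; |JG| = 43.00 ✓; ∠JGV = 65.70° ✓; |GV| = 40.00 ✓; ∠(GV, VS) = 84.50° ✗; |VS| = 10.70 ✓.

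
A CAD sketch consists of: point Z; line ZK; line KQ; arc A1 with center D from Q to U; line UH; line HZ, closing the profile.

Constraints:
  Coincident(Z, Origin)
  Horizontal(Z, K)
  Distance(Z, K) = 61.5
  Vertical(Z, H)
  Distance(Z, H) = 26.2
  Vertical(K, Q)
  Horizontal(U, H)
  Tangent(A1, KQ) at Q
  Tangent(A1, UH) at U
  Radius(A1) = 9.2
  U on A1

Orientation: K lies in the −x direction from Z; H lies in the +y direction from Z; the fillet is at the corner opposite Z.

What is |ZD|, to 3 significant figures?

55.0

Z and H share the same x with |ZH| = 26.2 and H on the +y side, so H = (0.00, 26.2). The virtual corner opposite Z is at (-61.5, 26.2). Tangency of A1 to KQ means the radius DQ is perpendicular to KQ and tangency of A1 to UH means the radius DU is perpendicular to UH, with radius 9.2, so the center D sits 9.2 in from both sides at D = (-52.3, 17.0). Then |ZD| = |D − Z| = 55.0.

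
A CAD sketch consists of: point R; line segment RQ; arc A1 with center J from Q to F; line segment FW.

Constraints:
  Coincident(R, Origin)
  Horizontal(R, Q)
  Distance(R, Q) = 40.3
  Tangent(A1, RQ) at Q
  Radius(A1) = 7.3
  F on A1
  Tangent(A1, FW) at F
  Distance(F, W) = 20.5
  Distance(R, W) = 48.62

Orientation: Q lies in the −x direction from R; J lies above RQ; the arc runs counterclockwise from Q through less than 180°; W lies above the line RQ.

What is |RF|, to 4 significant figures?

34.57

R is at the origin; R and Q share the same y with |RQ| = 40.3 and Q on the −x side, so Q = (-40.30, 0.000). Since A1 is tangent to RQ there, JQ ⟂ RQ, so J = Q + (0, 7.3) = (-40.30, 7.300). Since JF ⟂ FW (tangency), |JW| = √(7.3² + 20.5²) = 21.76 regardless of where F sits on A1. So W lies on both circle(R, 48.62) and circle(J, 21.76); the above-RQ intersection is W = (-39.01, 29.02). F is the foot of the tangent from W: F = (-33.29, 9.336).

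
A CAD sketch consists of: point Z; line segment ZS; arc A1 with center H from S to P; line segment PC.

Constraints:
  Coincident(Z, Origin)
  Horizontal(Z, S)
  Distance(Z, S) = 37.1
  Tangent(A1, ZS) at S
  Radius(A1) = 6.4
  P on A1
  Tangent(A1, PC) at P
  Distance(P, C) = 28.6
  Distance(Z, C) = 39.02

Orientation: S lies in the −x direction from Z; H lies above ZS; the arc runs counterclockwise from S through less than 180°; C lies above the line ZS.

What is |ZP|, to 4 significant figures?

31.31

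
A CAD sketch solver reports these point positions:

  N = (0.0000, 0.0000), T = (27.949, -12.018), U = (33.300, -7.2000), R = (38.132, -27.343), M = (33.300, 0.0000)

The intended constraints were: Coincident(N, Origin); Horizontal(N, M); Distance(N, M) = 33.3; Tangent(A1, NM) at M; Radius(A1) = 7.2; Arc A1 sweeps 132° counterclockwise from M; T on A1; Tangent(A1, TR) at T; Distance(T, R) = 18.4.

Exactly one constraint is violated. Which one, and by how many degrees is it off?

Tangent(A1, TR) at T — off by 8.40°.

N = (0.00, 0.00) ✓; N.y = 0.00, M.y = 0.00 ✓; |NM| = 33.30 ✓; ∠(UM, MN) = 90.00° ✓; |UM| = 7.200 ✓; bearing(U→T) − bearing(U→M) = 132.0° ✓; |UT| = 7.200 ✓; ∠(UT, TR) = 98.40° ✗; |TR| = 18.40 ✓.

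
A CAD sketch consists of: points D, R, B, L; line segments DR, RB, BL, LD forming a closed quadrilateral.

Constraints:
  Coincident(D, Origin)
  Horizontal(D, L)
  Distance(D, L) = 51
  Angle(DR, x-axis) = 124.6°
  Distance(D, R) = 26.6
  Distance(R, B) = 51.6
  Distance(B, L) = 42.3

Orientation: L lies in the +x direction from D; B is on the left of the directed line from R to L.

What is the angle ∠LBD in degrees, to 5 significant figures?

65.250°

D is at the origin; D and L share the same y with |DL| = 51.0 and L in +x, so L = (51.0, 0). DR runs at 124.6° with |DR| = 26.6, so R = (-15.105, 21.895). B is determined by |RB| = 51.6 and |BL| = 42.3 together: it lies at the intersection of circle(R, 51.6) and circle(L, 42.3). With |RL| = 69.636, the foot of the radical line on RL is 41.088 from R and the perpendicular offset is √(51.6² − 41.088²) = 31.214. Taking the left-of-RL solution: B = (33.714, 38.607).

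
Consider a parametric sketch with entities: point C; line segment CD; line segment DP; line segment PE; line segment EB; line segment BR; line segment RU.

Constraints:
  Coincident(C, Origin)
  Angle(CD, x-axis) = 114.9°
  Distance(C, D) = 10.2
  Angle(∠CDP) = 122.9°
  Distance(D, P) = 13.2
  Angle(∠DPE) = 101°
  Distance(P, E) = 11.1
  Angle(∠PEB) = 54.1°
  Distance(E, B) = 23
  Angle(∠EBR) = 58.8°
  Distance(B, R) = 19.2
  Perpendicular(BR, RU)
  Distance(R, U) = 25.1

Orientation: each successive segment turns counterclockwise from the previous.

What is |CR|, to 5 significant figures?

24.084

C is at the origin; CD runs at 114.9° with length 10.2, so D = (-4.2946, 9.2518). ∠CDP = 122.9° gives DP at 172.00° from the x-axis; with |DP| = 13.2, P = (-17.366, 11.089). ∠DPE = 101.0° gives PE at -109.00° from the x-axis; with |PE| = 11.1, E = (-20.980, 0.59368). ∠PEB = 54.1° gives EB at 16.900° from the x-axis; with |EB| = 23.0, B = (1.0268, 7.2798). ∠EBR = 58.8° gives BR at 138.10° from the x-axis; with |BR| = 19.2, R = (-13.264, 20.102). Then |CR| = |R − C| = 24.084.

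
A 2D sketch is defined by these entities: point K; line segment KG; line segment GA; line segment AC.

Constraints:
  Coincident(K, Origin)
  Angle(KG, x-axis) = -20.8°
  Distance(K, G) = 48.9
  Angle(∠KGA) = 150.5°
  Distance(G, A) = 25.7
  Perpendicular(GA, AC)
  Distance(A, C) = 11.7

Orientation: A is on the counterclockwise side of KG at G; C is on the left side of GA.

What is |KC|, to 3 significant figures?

69.4

K is at the origin; KG runs at -20.8° with length 48.9, so G = 48.9·(cos -20.8°, sin -20.8°) = (45.7, -17.4). ∠KGA = 150.5°, so GA runs at -20.8° + (180° − 150.5°) = 8.70° from the x-axis; with |GA| = 25.7, A = G + 25.7·(cos 8.70°, sin 8.70°) = (71.1, -13.5). GA ⟂ AC; with |AC| = 11.7 on the left of GA, C = A + 11.7·(-0.151, 0.988) = (69.3, -1.91). Then |KC| = |C − K| = 69.4.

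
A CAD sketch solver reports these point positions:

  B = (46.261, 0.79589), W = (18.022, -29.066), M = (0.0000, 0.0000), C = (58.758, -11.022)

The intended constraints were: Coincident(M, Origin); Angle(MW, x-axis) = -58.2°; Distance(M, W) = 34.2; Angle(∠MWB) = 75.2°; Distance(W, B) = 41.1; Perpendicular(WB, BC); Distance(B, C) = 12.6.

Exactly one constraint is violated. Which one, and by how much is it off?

Distance(B, C) = 12.6 — off by 4.60.

M = (0.00, 0.00) ✓; MW at -58.20° ✓; |MW| = 34.20 ✓; ∠MWB = 75.20° ✓; |WB| = 41.10 ✓; ∠(WB, BC) = 90.00° ✓; |BC| = 17.20 ✗.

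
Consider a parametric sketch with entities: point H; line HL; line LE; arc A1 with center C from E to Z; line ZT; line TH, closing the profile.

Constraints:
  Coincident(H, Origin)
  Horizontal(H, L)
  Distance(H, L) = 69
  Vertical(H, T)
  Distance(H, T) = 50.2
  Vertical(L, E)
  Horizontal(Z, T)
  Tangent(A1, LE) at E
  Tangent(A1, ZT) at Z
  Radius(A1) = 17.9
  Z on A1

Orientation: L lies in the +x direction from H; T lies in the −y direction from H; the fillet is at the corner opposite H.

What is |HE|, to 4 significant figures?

76.19

H is at the origin; H and L share the same y with |HL| = 69.0 and L on the +x side, so L = (69.00, 0.000). HT is vertical with |HT| = 50.2 and T on the −y side, so T = (0.000, -50.20). The virtual corner opposite H is at (69.00, -50.20). A1 meets LE tangentially, so CE is at right angles to LE and since A1 is tangent to ZT there, CZ ⟂ ZT, with radius 17.9, so the center C sits 17.9 in from both sides at C = (51.10, -32.30). That places the tangent points at E = (69.00, -32.30) on LE and Z = (51.10, -50.20) on ZT. Then |HE| = |E − H| = 76.19.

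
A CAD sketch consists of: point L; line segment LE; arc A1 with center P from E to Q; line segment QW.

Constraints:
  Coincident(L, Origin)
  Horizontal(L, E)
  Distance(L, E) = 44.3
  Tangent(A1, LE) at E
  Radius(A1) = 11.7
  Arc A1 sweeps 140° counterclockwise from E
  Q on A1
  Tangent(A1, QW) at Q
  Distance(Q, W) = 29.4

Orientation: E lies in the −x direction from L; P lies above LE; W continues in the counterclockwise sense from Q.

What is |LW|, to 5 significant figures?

71.286

On A1, E sits at bearing -90° from P; a 140° counterclockwise sweep puts Q at bearing 50°, so Q = P + 11.7·(cos 50°, sin 50°) = (-36.779, 20.663). The tangent condition forces PQ to be normal to QW, so QW runs along (−sin 50°, cos 50°); with |QW| = 29.4, W = (-59.301, 39.561). Then |LW| = |W − L| = 71.286.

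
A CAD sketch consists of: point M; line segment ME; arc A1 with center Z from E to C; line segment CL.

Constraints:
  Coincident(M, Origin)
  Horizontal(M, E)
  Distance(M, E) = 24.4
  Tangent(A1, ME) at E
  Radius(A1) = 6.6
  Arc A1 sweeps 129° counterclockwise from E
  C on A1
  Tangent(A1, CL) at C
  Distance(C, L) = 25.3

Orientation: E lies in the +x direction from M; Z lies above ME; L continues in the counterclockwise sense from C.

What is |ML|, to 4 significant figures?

33.32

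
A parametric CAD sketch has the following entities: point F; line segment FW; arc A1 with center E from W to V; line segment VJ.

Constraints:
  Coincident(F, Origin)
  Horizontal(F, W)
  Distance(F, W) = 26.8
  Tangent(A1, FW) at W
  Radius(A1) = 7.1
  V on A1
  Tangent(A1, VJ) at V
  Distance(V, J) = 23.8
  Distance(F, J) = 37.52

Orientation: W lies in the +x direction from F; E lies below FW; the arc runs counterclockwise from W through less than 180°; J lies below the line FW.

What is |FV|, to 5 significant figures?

21.063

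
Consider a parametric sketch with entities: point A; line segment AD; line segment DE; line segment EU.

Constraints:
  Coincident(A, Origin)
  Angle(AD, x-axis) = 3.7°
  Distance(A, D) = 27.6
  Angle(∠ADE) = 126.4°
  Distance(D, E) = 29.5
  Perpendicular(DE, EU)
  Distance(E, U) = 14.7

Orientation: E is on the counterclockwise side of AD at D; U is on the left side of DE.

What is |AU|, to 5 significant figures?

46.490

A is at the origin; AD runs at 3.7° with length 27.6, so D = 27.6·(cos 3.7°, sin 3.7°) = (27.542, 1.7811). ∠ADE = 126.4°, so DE runs at 3.7° + (180° − 126.4°) = 57.300° from the x-axis; with |DE| = 29.5, E = D + 29.5·(cos 57.300°, sin 57.300°) = (43.480, 26.606). The perpendicularity gives EU at right angles to DE; with |EU| = 14.7 on the left of DE, U = E + 14.7·(-0.84151, 0.54024) = (31.109, 34.547). Then |AU| = |U − A| = 46.490.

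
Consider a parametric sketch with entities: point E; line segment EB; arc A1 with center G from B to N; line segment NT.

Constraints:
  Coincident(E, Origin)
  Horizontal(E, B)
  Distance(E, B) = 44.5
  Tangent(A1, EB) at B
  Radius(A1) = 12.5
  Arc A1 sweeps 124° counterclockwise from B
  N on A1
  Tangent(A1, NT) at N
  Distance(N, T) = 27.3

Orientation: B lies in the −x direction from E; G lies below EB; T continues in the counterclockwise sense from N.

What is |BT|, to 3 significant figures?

42.4

On A1, B sits at bearing 90° from G; a 124° counterclockwise sweep puts N at bearing 214°, so N = G + 12.5·(cos 214°, sin 214°) = (-54.9, -19.5). A1 meets NT tangentially, so GN is at right angles to NT, so NT runs along (−sin 214°, cos 214°); with |NT| = 27.3, T = (-39.6, -42.1). Then |BT| = |T − B| = 42.4.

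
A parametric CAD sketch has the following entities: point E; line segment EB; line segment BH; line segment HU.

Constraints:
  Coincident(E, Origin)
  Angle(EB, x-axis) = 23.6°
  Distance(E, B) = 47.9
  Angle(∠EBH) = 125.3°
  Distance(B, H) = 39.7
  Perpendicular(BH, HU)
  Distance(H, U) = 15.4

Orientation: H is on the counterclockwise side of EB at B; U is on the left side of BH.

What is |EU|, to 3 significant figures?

71.4

∠EBH = 125.3°, so BH runs at 23.6° + (180° − 125.3°) = 78.3° from the x-axis; with |BH| = 39.7, H = B + 39.7·(cos 78.3°, sin 78.3°) = (51.9, 58.1). The perpendicularity gives HU at right angles to BH; with |HU| = 15.4 on the left of BH, U = H + 15.4·(-0.979, 0.203) = (36.9, 61.2). Then |EU| = |U − E| = 71.4.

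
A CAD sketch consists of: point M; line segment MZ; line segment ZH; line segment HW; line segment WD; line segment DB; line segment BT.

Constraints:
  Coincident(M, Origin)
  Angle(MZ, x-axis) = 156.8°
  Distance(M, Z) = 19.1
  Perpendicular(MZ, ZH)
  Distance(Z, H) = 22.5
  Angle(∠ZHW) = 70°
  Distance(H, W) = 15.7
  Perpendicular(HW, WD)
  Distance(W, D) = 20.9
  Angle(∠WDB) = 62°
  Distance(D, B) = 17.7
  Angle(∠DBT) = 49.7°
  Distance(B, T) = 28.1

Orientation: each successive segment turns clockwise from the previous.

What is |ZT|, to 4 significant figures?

26.47

M is at the origin; MZ runs at 156.8° with length 19.1, so Z = (-17.56, 7.524). The perpendicularity gives ZH at right angles to MZ, so ZH runs at 66.80°; with |ZH| = 22.5, H = (-8.692, 28.20). ∠ZHW = 70.0° gives HW at -43.20° from the x-axis; with |HW| = 15.7, W = (2.753, 17.46). The perpendicularity gives WD at right angles to HW, so WD runs at -133.2°; with |WD| = 20.9, D = (-11.55, 2.222). ∠WDB = 62.0° gives DB at 108.8° from the x-axis; with |DB| = 17.7, B = (-17.26, 18.98). ∠DBT = 49.7° gives BT at -21.50° from the x-axis; with |BT| = 28.1, T = (8.887, 8.679). Then |ZT| = |T − Z| = 26.47.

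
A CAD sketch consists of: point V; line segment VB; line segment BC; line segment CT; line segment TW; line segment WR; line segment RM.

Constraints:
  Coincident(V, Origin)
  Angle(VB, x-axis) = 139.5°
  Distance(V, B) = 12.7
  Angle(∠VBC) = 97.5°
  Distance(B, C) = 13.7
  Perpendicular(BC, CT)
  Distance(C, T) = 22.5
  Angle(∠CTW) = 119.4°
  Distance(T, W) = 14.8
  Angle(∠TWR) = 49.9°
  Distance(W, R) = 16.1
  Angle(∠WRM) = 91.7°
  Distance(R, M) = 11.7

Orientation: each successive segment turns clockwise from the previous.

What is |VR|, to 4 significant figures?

5.619

V is at the origin; VB runs at 139.5° with length 12.7, so B = (-9.657, 8.248). ∠VBC = 97.5° gives BC at 57.00° from the x-axis; with |BC| = 13.7, C = (-2.196, 19.74). BC is perpendicular to CT, so CT runs at -33.00°; with |CT| = 22.5, T = (16.67, 7.483). ∠CTW = 119.4° gives TW at -93.60° from the x-axis; with |TW| = 14.8, W = (15.75, -7.287). ∠TWR = 49.9° gives WR at 136.3° from the x-axis; with |WR| = 16.1, R = (4.105, 3.836). Then |VR| = |R − V| = 5.619.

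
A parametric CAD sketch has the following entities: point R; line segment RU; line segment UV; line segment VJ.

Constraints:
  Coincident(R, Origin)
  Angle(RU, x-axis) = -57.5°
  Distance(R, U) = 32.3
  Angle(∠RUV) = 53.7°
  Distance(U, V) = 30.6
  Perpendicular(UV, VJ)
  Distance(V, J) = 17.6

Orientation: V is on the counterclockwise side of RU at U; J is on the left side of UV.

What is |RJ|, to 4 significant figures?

14.24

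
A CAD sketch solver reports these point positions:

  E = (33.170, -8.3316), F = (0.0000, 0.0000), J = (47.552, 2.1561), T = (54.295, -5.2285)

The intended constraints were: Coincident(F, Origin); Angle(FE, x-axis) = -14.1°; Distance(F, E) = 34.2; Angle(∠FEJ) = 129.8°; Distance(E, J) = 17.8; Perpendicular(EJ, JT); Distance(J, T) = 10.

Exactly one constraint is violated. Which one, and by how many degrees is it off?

Perpendicular(EJ, JT) — off by 6.30°.

F = (0.00, 0.00) ✓; FE at -14.10° ✓; |FE| = 34.20 ✓; ∠FEJ = 129.8° ✓; |EJ| = 17.80 ✓; ∠(EJ, JT) = 83.70° ✗; |JT| = 10.00 ✓.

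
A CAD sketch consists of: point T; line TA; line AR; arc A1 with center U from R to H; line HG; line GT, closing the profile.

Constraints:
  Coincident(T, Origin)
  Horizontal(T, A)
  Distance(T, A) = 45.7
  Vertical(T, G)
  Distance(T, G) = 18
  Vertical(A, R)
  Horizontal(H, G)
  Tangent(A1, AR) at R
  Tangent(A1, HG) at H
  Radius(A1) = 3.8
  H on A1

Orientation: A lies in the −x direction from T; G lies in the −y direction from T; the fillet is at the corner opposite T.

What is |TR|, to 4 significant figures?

47.86

T is at the origin; T and A share the same y with |TA| = 45.7 and A on the −x side, so A = (-45.70, 0.000). T and G share the same x with |TG| = 18.0 and G on the −y side, so G = (0.000, -18.00). The virtual corner opposite T is at (-45.70, -18.00). A1 meets AR tangentially, so UR is at right angles to AR and tangency of A1 to HG means the radius UH is perpendicular to HG, with radius 3.8, so the center U sits 3.8 in from both sides at U = (-41.90, -14.20). That places the tangent points at R = (-45.70, -14.20) on AR and H = (-41.90, -18.00) on HG. Then |TR| = |R − T| = 47.86.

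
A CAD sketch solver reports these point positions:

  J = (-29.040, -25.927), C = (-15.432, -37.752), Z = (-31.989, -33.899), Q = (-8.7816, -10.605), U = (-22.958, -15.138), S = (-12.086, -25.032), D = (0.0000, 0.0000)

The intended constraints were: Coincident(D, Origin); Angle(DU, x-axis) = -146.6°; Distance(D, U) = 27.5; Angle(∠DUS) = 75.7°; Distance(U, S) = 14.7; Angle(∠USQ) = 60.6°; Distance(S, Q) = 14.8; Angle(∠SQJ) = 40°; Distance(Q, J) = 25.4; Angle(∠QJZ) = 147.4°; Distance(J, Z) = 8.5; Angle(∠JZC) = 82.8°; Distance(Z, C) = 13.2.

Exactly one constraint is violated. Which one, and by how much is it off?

Distance(Z, C) = 13.2 — off by 3.80.

D = (0.00, 0.00) ✓; DU at -146.6° ✓; |DU| = 27.50 ✓; ∠DUS = 75.70° ✓; |US| = 14.70 ✓; ∠USQ = 60.60° ✓; |SQ| = 14.80 ✓; ∠SQJ = 40.00° ✓; |QJ| = 25.40 ✓; ∠QJZ = 147.4° ✓; |JZ| = 8.500 ✓; ∠JZC = 82.80° ✓; |ZC| = 17.00 ✗.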